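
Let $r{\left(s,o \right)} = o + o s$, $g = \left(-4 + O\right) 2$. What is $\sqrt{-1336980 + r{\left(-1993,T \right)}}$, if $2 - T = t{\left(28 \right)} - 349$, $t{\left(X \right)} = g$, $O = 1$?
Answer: $2 i \sqrt{512031} \approx 1431.1 i$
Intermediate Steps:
$g = -6$ ($g = \left(-4 + 1\right) 2 = \left(-3\right) 2 = -6$)
$t{\left(X \right)} = -6$
$T = 357$ ($T = 2 - \left(-6 - 349\right) = 2 - -355 = 2 + 355 = 357$)
$\sqrt{-1336980 + r{\left(-1993,T \right)}} = \sqrt{-1336980 + 357 \left(1 - 1993\right)} = \sqrt{-1336980 + 357 \left(-1992\right)} = \sqrt{-1336980 - 711144} = \sqrt{-2048124} = 2 i \sqrt{512031}$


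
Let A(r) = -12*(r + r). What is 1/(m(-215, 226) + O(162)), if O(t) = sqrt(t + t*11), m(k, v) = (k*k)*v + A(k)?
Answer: 5226005/54622256519078 - 9*sqrt(6)/54622256519078 ≈ 9.5675e-8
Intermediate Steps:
A(r) = -24*r
m(k, v) = -24*k + v*k**2 (m(k, v) = (k*k)*v - 24*k = k**2*v - 24*k = v*k**2 - 24*k = -24*k + v*k**2)
O(t) = 2*sqrt(3)*sqrt(t) (O(t) = sqrt(t + 11*t) = sqrt(12*t) = 2*sqrt(3)*sqrt(t))
1/(m(-215, 226) + O(162)) = 1/(-215*(-24 - 215*226) + 2*sqrt(3)*sqrt(162)) = 1/(-215*(-24 - 48590) + 2*sqrt(3)*(9*sqrt(2))) = 1/(-215*(-48614) + 18*sqrt(6)) = 1/(10452010 + 18*sqrt(6))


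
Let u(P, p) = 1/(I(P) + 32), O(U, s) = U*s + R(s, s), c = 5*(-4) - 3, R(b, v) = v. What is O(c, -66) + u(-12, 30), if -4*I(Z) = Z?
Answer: 50821/35 ≈ 1452.0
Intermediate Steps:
c = -23 (c = -20 - 3 = -23)
I(Z) = -Z/4
O(U, s) = s + U*s (O(U, s) = U*s + s = s + U*s)
u(P, p) = 1/(32 - P/4) (u(P, p) = 1/(-P/4 + 32) = 1/(32 - P/4))
O(c, -66) + u(-12, 30) = -66*(1 - 23) - 4/(-128 - 12) = -66*(-22) - 4/(-140) = 1452 - 4*(-1/140) = 1452 + 1/35 = 50821/35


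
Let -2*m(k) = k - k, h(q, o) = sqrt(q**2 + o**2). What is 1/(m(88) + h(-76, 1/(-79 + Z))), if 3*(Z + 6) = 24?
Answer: 77*sqrt(34245905)/34245905 ≈ 0.013158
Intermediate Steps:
Z = 2 (Z = -6 + (1/3)*24 = -6 + 8 = 2)
h(q, o) = sqrt(o**2 + q**2)
m(k) = 0 (m(k) = -(k - k)/2 = -1/2*0 = 0)
1/(m(88) + h(-76, 1/(-79 + Z))) = 1/(0 + sqrt((1/(-79 + 2))**2 + (-76)**2)) = 1/(0 + sqrt((1/(-77))**2 + 5776)) = 1/(0 + sqrt((-1/77)**2 + 5776)) = 1/(0 + sqrt(1/5929 + 5776)) = 1/(0 + sqrt(34245905/5929)) = 1/(0 + sqrt(34245905)/77) = 1/(sqrt(34245905)/77) = 77*sqrt(34245905)/34245905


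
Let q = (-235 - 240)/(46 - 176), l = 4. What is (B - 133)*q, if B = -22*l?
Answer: -1615/2 ≈ -807.50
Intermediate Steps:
q = 95/26 (q = -475/(-130) = -475*(-1/130) = 95/26 ≈ 3.6538)
B = -88 (B = -22*4 = -88)
(B - 133)*q = (-88 - 133)*(95/26) = -221*95/26 = -1615/2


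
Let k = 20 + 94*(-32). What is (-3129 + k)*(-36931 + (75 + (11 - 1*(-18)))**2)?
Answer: 159745455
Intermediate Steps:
k = -2988 (k = 20 - 3008 = -2988)
(-3129 + k)*(-36931 + (75 + (11 - 1*(-18)))**2) = (-3129 - 2988)*(-36931 + (75 + (11 - 1*(-18)))**2) = -6117*(-36931 + (75 + (11 + 18))**2) = -6117*(-36931 + (75 + 29)**2) = -6117*(-36931 + 104**2) = -6117*(-36931 + 10816) = -6117*(-26115) = 159745455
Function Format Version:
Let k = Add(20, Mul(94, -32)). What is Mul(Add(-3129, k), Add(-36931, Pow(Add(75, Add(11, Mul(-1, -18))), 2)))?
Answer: 159745455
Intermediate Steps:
k = -2988 (k = Add(20, -3008) = -2988)
Mul(Add(-3129, k), Add(-36931, Pow(Add(75, Add(11, Mul(-1, -18))), 2))) = Mul(Add(-3129, -2988), Add(-36931, Pow(Add(75, Add(11, Mul(-1, -18))), 2))) = Mul(-6117, Add(-36931, Pow(Add(75, Add(11, 18)), 2))) = Mul(-6117, Add(-36931, Pow(Add(75, 29), 2))) = Mul(-6117, Add(-36931, Pow(104, 2))) = Mul(-6117, Add(-36931, 10816)) = Mul(-6117, -26115) = 159745455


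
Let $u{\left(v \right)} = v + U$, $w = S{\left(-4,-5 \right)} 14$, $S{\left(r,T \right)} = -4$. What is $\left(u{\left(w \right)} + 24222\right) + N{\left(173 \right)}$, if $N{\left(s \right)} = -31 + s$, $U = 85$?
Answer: $24393$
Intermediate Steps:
$w = -56$ ($w = \left(-4\right) 14 = -56$)
$u{\left(v \right)} = 85 + v$ ($u{\left(v \right)} = v + 85 = 85 + v$)
$\left(u{\left(w \right)} + 24222\right) + N{\left(173 \right)} = \left(\left(85 - 56\right) + 24222\right) + \left(-31 + 173\right) = \left(29 + 24222\right) + 142 = 24251 + 142 = 24393$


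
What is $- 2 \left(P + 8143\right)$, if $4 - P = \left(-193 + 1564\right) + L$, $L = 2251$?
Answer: $-9050$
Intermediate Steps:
$P = -3618$ ($P = 4 - \left(\left(-193 + 1564\right) + 2251\right) = 4 - \left(1371 + 2251\right) = 4 - 3622 = -3618$)
$- 2 \left(P + 8143\right) = - 2 \left(-3618 + 8143\right) = \left(-2\right) 4525 = -9050$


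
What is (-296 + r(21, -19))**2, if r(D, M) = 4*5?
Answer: 76176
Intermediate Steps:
r(D, M) = 20
(-296 + r(21, -19))**2 = (-296 + 20)**2 = (-276)**2 = 76176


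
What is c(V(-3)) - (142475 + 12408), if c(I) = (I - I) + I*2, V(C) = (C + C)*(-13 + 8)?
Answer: -154823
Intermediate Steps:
V(C) = -10*C (V(C) = (2*C)*(-5) = -10*C)
c(I) = 2*I (c(I) = 0 + 2*I = 2*I)
c(V(-3)) - (142475 + 12408) = 2*(-10*(-3)) - (142475 + 12408) = 2*30 - 1*154883 = 60 - 154883 = -154823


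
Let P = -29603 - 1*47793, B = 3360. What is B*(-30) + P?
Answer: -178196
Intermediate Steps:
P = -77396 (P = -29603 - 47793 = -77396)
B*(-30) + P = 3360*(-30) - 77396 = -100800 - 77396 = -178196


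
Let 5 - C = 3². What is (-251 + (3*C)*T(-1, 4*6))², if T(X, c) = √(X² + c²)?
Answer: 146089 + 6024*√577 ≈ 2.9079e+5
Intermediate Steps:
C = -4 (C = 5 - 1*3² = 5 - 1*9 = 5 - 9 = -4)
(-251 + (3*C)*T(-1, 4*6))² = (-251 + (3*(-4))*√((-1)² + (4*6)²))² = (-251 - 12*√(1 + 24²))² = (-251 - 12*√(1 + 576))² = (-251 - 12*√577)²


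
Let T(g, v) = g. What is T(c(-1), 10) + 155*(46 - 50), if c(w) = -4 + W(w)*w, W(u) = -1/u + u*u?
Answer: -626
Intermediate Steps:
W(u) = u² - 1/u (W(u) = -1/u + u² = u² - 1/u)
c(w) = -5 + w³ (c(w) = -4 + ((-1 + w³)/w)*w = -4 + (-1 + w³) = -5 + w³)
T(c(-1), 10) + 155*(46 - 50) = (-5 + (-1)³) + 155*(46 - 50) = (-5 - 1) + 155*(-4) = -6 - 620 = -626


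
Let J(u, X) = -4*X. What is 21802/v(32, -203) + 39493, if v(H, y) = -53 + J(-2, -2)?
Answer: 1755383/45 ≈ 39009.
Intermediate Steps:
v(H, y) = -45 (v(H, y) = -53 - 4*(-2) = -53 + 8 = -45)
21802/v(32, -203) + 39493 = 21802/(-45) + 39493 = 21802*(-1/45) + 39493 = -21802/45 + 39493 = 1755383/45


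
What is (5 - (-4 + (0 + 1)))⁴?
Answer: 4096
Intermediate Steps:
(5 - (-4 + (0 + 1)))⁴ = (5 - (-4 + 1))⁴ = (5 - 1*(-3))⁴ = (5 + 3)⁴ = 8⁴ = 4096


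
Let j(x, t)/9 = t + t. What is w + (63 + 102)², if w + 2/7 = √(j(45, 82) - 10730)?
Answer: 190573/7 + I*√9254 ≈ 27225.0 + 96.198*I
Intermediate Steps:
j(x, t) = 18*t (j(x, t) = 9*(t + t) = 9*(2*t) = 18*t)
w = -2/7 + I*√9254 (w = -2/7 + √(18*82 - 10730) = -2/7 + √(1476 - 10730) = -2/7 + √(-9254) = -2/7 + I*√9254 ≈ -0.28571 + 96.198*I)
w + (63 + 102)² = (-2/7 + I*√9254) + (63 + 102)² = (-2/7 + I*√9254) + 165² = (-2/7 + I*√9254) + 27225 = 190573/7 + I*√9254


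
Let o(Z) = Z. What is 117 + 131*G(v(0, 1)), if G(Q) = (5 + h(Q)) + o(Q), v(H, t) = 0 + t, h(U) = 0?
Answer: 903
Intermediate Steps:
v(H, t) = t
G(Q) = 5 + Q (G(Q) = (5 + 0) + Q = 5 + Q)
117 + 131*G(v(0, 1)) = 117 + 131*(5 + 1) = 117 + 131*6 = 117 + 786 = 903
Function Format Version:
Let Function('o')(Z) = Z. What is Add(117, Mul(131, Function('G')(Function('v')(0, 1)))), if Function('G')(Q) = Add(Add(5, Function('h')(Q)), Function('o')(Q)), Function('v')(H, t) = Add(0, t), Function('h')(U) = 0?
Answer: 903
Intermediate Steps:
Function('v')(H, t) = t
Function('G')(Q) = Add(5, Q) (Function('G')(Q) = Add(Add(5, 0), Q) = Add(5, Q))
Add(117, Mul(131, Function('G')(Function('v')(0, 1)))) = Add(117, Mul(131, Add(5, 1))) = Add(117, Mul(131, 6)) = Add(117, 786) = 903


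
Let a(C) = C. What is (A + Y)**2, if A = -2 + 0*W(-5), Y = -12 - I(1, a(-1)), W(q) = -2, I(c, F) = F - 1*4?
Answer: 81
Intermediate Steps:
I(c, F) = -4 + F (I(c, F) = F - 4 = -4 + F)
Y = -7 (Y = -12 - (-4 - 1) = -12 - 1*(-5) = -12 + 5 = -7)
A = -2 (A = -2 + 0*(-2) = -2 + 0 = -2)
(A + Y)**2 = (-2 - 7)**2 = (-9)**2 = 81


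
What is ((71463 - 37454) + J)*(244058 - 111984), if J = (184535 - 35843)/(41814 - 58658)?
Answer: 18909658761724/4211 ≈ 4.4905e+9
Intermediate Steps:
J = -37173/4211 (J = 148692/(-16844) = 148692*(-1/16844) = -37173/4211 ≈ -8.8276)
((71463 - 37454) + J)*(244058 - 111984) = ((71463 - 37454) - 37173/4211)*(244058 - 111984) = (34009 - 37173/4211)*132074 = (143174726/4211)*132074 = 18909658761724/4211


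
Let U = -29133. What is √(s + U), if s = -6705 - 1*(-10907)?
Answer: I*√24931 ≈ 157.9*I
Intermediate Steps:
s = 4202 (s = -6705 + 10907 = 4202)
√(s + U) = √(4202 - 29133) = √(-24931) = I*√24931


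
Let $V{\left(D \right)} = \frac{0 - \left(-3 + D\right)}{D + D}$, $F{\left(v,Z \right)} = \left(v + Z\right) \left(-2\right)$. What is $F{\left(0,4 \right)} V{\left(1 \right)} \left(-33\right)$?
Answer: $264$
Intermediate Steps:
$F{\left(v,Z \right)} = - 2 Z - 2 v$ ($F{\left(v,Z \right)} = \left(Z + v\right) \left(-2\right) = - 2 Z - 2 v$)
$V{\left(D \right)} = \frac{3 - D}{2 D}$
$F{\left(0,4 \right)} V{\left(1 \right)} \left(-33\right) = \left(\left(-2\right) 4 - 0\right) \frac{3 - 1}{2 \cdot 1} \left(-33\right) = \left(-8 + 0\right) \frac{1}{2} \cdot 1 \left(3 - 1\right) \left(-33\right) = - 8 \cdot \frac{1}{2} \cdot 1 \cdot 2 \left(-33\right) = \left(-8\right) 1 \left(-33\right) = \left(-8\right) \left(-33\right) = 264$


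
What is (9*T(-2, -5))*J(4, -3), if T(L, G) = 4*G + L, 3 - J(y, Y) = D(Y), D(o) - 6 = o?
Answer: 0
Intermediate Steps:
D(o) = 6 + o
J(y, Y) = -3 - Y (J(y, Y) = 3 - (6 + Y) = 3 + (-6 - Y) = -3 - Y)
T(L, G) = L + 4*G
(9*T(-2, -5))*J(4, -3) = (9*(-2 + 4*(-5)))*(-3 - 1*(-3)) = (9*(-2 - 20))*(-3 + 3) = (9*(-22))*0 = -198*0 = 0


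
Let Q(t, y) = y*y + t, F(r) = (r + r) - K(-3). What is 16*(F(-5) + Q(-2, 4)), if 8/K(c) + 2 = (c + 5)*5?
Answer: 48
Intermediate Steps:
K(c) = 8/(23 + 5*c) (K(c) = 8/(-2 + (c + 5)*5) = 8/(-2 + (5 + c)*5) = 8/(-2 + (25 + 5*c)) = 8/(23 + 5*c))
F(r) = -1 + 2*r (F(r) = (r + r) - 8/(23 + 5*(-3)) = 2*r - 8/(23 - 15) = 2*r - 8/8 = 2*r - 1*1 = 2*r - 1 = -1 + 2*r)
Q(t, y) = t + y² (Q(t, y) = y² + t = t + y²)
16*(F(-5) + Q(-2, 4)) = 16*((-1 + 2*(-5)) + (-2 + 4²)) = 16*((-1 - 10) + (-2 + 16)) = 16*(-11 + 14) = 16*3 = 48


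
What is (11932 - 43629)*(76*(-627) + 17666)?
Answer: 950466242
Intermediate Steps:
(11932 - 43629)*(76*(-627) + 17666) = -31697*(-47652 + 17666) = -31697*(-29986) = 950466242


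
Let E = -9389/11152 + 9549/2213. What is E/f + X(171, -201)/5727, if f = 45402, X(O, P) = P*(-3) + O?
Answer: 306734705045/2268315156576 ≈ 0.13523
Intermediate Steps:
X(O, P) = O - 3*P (X(O, P) = -3*P + O = O - 3*P)
E = 2090551/601936 (E = -9389*1/11152 + 9549*(1/2213) = -229/272 + 9549/2213 = 2090551/601936 ≈ 3.4730)
E/f + X(171, -201)/5727 = (2090551/601936)/45402 + (171 - 3*(-201))/5727 = (2090551/601936)*(1/45402) + (171 + 603)*(1/5727) = 2090551/27329098272 + 774*(1/5727) = 2090551/27329098272 + 258/1909 = 306734705045/2268315156576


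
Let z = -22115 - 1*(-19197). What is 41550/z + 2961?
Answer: 4299324/1459 ≈ 2946.8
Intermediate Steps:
z = -2918 (z = -22115 + 19197 = -2918)
41550/z + 2961 = 41550/(-2918) + 2961 = 41550*(-1/2918) + 2961 = -20775/1459 + 2961 = 4299324/1459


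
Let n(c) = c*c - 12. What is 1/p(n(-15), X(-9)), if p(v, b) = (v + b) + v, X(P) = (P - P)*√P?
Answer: 1/426 ≈ 0.0023474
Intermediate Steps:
n(c) = -12 + c² (n(c) = c² - 12 = -12 + c²)
X(P) = 0 (X(P) = 0*√P = 0)
p(v, b) = b + 2*v (p(v, b) = (b + v) + v = b + 2*v)
1/p(n(-15), X(-9)) = 1/(0 + 2*(-12 + (-15)²)) = 1/(0 + 2*(-12 + 225)) = 1/(0 + 2*213) = 1/(0 + 426) = 1/426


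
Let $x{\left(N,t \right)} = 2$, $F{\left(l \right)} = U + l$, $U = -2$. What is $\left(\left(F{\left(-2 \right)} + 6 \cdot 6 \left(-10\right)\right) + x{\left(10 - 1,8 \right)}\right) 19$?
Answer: $-6878$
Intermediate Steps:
$F{\left(l \right)} = -2 + l$
$\left(\left(F{\left(-2 \right)} + 6 \cdot 6 \left(-10\right)\right) + x{\left(10 - 1,8 \right)}\right) 19 = \left(\left(\left(-2 - 2\right) + 6 \cdot 6 \left(-10\right)\right) + 2\right) 19 = \left(\left(-4 + 36 \left(-10\right)\right) + 2\right) 19 = \left(\left(-4 - 360\right) + 2\right) 19 = \left(-364 + 2\right) 19 = \left(-362\right) 19 = -6878$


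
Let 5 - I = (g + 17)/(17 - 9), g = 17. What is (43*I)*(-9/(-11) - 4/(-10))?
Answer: 8643/220 ≈ 39.286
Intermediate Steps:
I = ¾ (I = 5 - (17 + 17)/(17 - 9) = 5 - 34/8 = 5 - 1*17/4 = 5 - 17/4 = ¾ ≈ 0.75000)
(43*I)*(-9/(-11) - 4/(-10)) = (43*(¾))*(-9/(-11) - 4/(-10)) = 129*(-9*(-1/11) - 4*(-⅒))/4 = 129*(9/11 + ⅖)/4 = (129/4)*(67/55) = 8643/220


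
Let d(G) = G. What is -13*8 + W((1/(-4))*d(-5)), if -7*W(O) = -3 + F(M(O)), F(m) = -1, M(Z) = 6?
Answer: -724/7 ≈ -103.43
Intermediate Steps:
W(O) = 4/7 (W(O) = -(-3 - 1)/7 = -1/7*(-4) = 4/7)
-13*8 + W((1/(-4))*d(-5)) = -13*8 + 4/7 = -104 + 4/7 = -724/7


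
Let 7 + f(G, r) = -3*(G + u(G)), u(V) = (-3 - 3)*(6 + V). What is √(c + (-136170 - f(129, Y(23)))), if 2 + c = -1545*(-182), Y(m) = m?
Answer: 7*√2918 ≈ 378.13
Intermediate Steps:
u(V) = -36 - 6*V (u(V) = -6*(6 + V) = -36 - 6*V)
f(G, r) = 101 + 15*G (f(G, r) = -7 - 3*(G + (-36 - 6*G)) = -7 - 3*(-36 - 5*G) = -7 + (108 + 15*G) = 101 + 15*G)
c = 281188 (c = -2 - 1545*(-182) = -2 + 281190 = 281188)
√(c + (-136170 - f(129, Y(23)))) = √(281188 + (-136170 - (101 + 15*129))) = √(281188 + (-136170 - (101 + 1935))) = √(281188 + (-136170 - 1*2036)) = √(281188 + (-136170 - 2036)) = √(281188 - 138206) = √142982 = 7*√2918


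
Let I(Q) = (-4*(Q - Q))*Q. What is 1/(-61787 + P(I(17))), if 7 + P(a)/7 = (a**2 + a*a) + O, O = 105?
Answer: -1/61101 ≈ -1.6366e-5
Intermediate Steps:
I(Q) = 0 (I(Q) = (-4*0)*Q = 0*Q = 0)
P(a) = 686 + 14*a**2 (P(a) = -49 + 7*((a**2 + a*a) + 105) = -49 + 7*((a**2 + a**2) + 105) = -49 + 7*(2*a**2 + 105) = -49 + 7*(105 + 2*a**2) = -49 + (735 + 14*a**2) = 686 + 14*a**2)
1/(-61787 + P(I(17))) = 1/(-61787 + (686 + 14*0**2)) = 1/(-61787 + (686 + 14*0)) = 1/(-61787 + (686 + 0)) = 1/(-61787 + 686) = 1/(-61101) = -1/61101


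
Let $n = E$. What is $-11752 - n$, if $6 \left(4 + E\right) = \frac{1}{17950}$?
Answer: $- \frac{1265259601}{107700} \approx -11748.0$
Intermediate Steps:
$E = - \frac{430799}{107700}$ ($E = -4 + \frac{1}{6 \cdot 17950} = -4 + \frac{1}{6} \cdot \frac{1}{17950} = -4 + \frac{1}{107700} = - \frac{430799}{107700} \approx -4.0$)
$n = - \frac{430799}{107700} \approx -4.0$
$-11752 - n = -11752 - - \frac{430799}{107700} = -11752 + \frac{430799}{107700} = - \frac{1265259601}{107700}$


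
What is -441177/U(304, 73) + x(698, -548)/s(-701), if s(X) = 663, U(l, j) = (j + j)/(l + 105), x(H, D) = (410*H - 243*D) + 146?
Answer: -39857132673/32266 ≈ -1.2353e+6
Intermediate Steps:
x(H, D) = 146 - 243*D + 410*H (x(H, D) = (-243*D + 410*H) + 146 = 146 - 243*D + 410*H)
U(l, j) = 2*j/(105 + l) (U(l, j) = (2*j)/(105 + l) = 2*j/(105 + l))
-441177/U(304, 73) + x(698, -548)/s(-701) = -441177/(2*73/(105 + 304)) + (146 - 243*(-548) + 410*698)/663 = -441177/(2*73/409) + (146 + 133164 + 286180)*(1/663) = -441177/(2*73*(1/409)) + 419490*(1/663) = -441177/146/409 + 139830/221 = -441177*409/146 + 139830/221 = -180441393/146 + 139830/221 = -39857132673/32266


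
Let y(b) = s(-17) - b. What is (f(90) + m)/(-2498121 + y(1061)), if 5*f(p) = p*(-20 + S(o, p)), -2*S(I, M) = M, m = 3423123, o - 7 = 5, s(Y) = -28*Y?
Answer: -380217/277634 ≈ -1.3695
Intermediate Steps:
o = 12 (o = 7 + 5 = 12)
S(I, M) = -M/2
y(b) = 476 - b (y(b) = -28*(-17) - b = 476 - b)
f(p) = p*(-20 - p/2)/5 (f(p) = (p*(-20 - p/2))/5 = p*(-20 - p/2)/5)
(f(90) + m)/(-2498121 + y(1061)) = (-1/10*90*(40 + 90) + 3423123)/(-2498121 + (476 - 1*1061)) = (-1/10*90*130 + 3423123)/(-2498121 + (476 - 1061)) = (-1170 + 3423123)/(-2498121 - 585) = 3421953/(-2498706) = 3421953*(-1/2498706) = -380217/277634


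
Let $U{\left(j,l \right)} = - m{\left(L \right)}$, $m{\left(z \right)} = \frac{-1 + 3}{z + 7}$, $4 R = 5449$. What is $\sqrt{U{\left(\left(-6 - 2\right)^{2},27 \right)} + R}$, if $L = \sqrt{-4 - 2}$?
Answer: $\frac{\sqrt{\frac{38135 + 5449 i \sqrt{6}}{7 + i \sqrt{6}}}}{2} \approx 36.905 + 0.0012068 i$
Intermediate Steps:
$R = \frac{5449}{4}$ ($R = \frac{1}{4} \cdot 5449 = \frac{5449}{4} \approx 1362.3$)
$L = i \sqrt{6}$ ($L = \sqrt{-6} = i \sqrt{6} \approx 2.4495 i$)
$m{\left(z \right)} = \frac{2}{7 + z}$
$U{\left(j,l \right)} = - \frac{2}{7 + i \sqrt{6}}$
$\sqrt{U{\left(\left(-6 - 2\right)^{2},27 \right)} + R} = \sqrt{\left(- \frac{14}{55} + \frac{2 i \sqrt{6}}{55}\right) + \frac{5449}{4}} = \sqrt{\frac{299639}{220} + \frac{2 i \sqrt{6}}{55}}$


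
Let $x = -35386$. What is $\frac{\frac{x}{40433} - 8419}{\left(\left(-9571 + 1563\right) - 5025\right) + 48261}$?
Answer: $- \frac{340440813}{1424373724} \approx -0.23901$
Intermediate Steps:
$\frac{\frac{x}{40433} - 8419}{\left(\left(-9571 + 1563\right) - 5025\right) + 48261} = \frac{- \frac{35386}{40433} - 8419}{\left(\left(-9571 + 1563\right) - 5025\right) + 48261} = \frac{\left(-35386\right) \frac{1}{40433} - 8419}{\left(-8008 - 5025\right) + 48261} = \frac{- \frac{35386}{40433} - 8419}{-13033 + 48261} = - \frac{340440813}{40433 \cdot 35228} = \left(- \frac{340440813}{40433}\right) \frac{1}{35228} = - \frac{340440813}{1424373724}$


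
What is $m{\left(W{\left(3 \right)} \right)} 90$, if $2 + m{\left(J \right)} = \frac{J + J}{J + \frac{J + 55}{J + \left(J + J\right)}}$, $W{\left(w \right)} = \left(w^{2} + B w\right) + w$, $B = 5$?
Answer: $- \frac{14760}{2269} \approx -6.5051$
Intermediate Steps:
$W{\left(w \right)} = w^{2} + 6 w$ ($W{\left(w \right)} = \left(w^{2} + 5 w\right) + w = w^{2} + 6 w$)
$m{\left(J \right)} = -2 + \frac{2 J}{J + \frac{55 + J}{3 J}}$ ($m{\left(J \right)} = -2 + \frac{J + J}{J + \frac{J + 55}{J + \left(J + J\right)}} = -2 + \frac{2 J}{J + \frac{55 + J}{J + 2 J}} = -2 + \frac{2 J}{J + \frac{55 + J}{3 J}}$)
$m{\left(W{\left(3 \right)} \right)} 90 = \frac{2 \left(-55 - 3 \left(6 + 3\right)\right)}{55 + 3 \left(6 + 3\right) + 3 \left(3 \left(6 + 3\right)\right)^{2}} \cdot 90 = \frac{2 \left(-55 - 3 \cdot 9\right)}{55 + 3 \cdot 9 + 3 \left(3 \cdot 9\right)^{2}} \cdot 90 = \frac{2 \left(-55 - 27\right)}{55 + 27 + 3 \cdot 27^{2}} \cdot 90 = \frac{2 \left(-55 - 27\right)}{55 + 27 + 3 \cdot 729} \cdot 90 = 2 \frac{1}{55 + 27 + 2187} \left(-82\right) 90 = 2 \cdot \frac{1}{2269} \left(-82\right) 90 = \left(- \frac{164}{2269}\right) 90 = - \frac{14760}{2269}$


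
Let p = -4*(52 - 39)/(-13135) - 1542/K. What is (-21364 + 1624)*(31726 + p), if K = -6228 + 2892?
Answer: -228688182446829/365153 ≈ -6.2628e+8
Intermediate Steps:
K = -3336
p = 3404607/7303060 (p = -4*(52 - 39)/(-13135) - 1542/(-3336) = -4*13*(-1/13135) - 1542*(-1/3336) = -52*(-1/13135) + 257/556 = 52/13135 + 257/556 = 3404607/7303060 ≈ 0.46619)
(-21364 + 1624)*(31726 + p) = (-21364 + 1624)*(31726 + 3404607/7303060) = -19740*231700286167/7303060 = -228688182446829/365153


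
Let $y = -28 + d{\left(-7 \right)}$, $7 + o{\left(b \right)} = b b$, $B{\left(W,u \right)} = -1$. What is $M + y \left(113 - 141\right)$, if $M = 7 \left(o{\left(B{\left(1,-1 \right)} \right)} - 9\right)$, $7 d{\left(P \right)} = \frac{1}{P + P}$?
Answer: $\frac{4755}{7} \approx 679.29$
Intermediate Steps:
$d{\left(P \right)} = \frac{1}{14 P}$ ($d{\left(P \right)} = \frac{1}{7 \left(P + P\right)} = \frac{1}{7 \cdot 2 P} = \frac{\frac{1}{2} \frac{1}{P}}{7} = \frac{1}{14 P}$)
$o{\left(b \right)} = -7 + b^{2}$ ($o{\left(b \right)} = -7 + b b = -7 + b^{2}$)
$M = -105$ ($M = 7 \left(\left(-7 + \left(-1\right)^{2}\right) - 9\right) = 7 \left(\left(-7 + 1\right) - 9\right) = 7 \left(-6 - 9\right) = 7 \left(-15\right) = -105$)
$y = - \frac{2745}{98}$ ($y = -28 + \frac{1}{14 \left(-7\right)} = -28 + \frac{1}{14} \left(- \frac{1}{7}\right) = -28 - \frac{1}{98} = - \frac{2745}{98} \approx -28.01$)
$M + y \left(113 - 141\right) = -105 - \frac{2745 \left(113 - 141\right)}{98} = -105 - - \frac{5490}{7} = -105 + \frac{5490}{7} = \frac{4755}{7}$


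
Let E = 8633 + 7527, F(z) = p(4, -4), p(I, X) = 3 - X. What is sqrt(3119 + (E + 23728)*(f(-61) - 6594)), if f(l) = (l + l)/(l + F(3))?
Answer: I*sqrt(2366354121)/3 ≈ 16215.0*I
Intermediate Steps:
F(z) = 7 (F(z) = 3 - 1*(-4) = 3 + 4 = 7)
E = 16160
f(l) = 2*l/(7 + l) (f(l) = (l + l)/(l + 7) = (2*l)/(7 + l) = 2*l/(7 + l))
sqrt(3119 + (E + 23728)*(f(-61) - 6594)) = sqrt(3119 + (16160 + 23728)*(2*(-61)/(7 - 61) - 6594)) = sqrt(3119 + 39888*(2*(-61)/(-54) - 6594)) = sqrt(3119 + 39888*(2*(-61)*(-1/54) - 6594)) = sqrt(3119 + 39888*(61/27 - 6594)) = sqrt(3119 + 39888*(-177977/27)) = sqrt(3119 - 788794064/3) = sqrt(-788784707/3) = I*sqrt(2366354121)/3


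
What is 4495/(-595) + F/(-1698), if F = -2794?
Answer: -597008/101031 ≈ -5.9092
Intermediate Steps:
4495/(-595) + F/(-1698) = 4495/(-595) - 2794/(-1698) = 4495*(-1/595) - 2794*(-1/1698) = -899/119 + 1397/849 = -597008/101031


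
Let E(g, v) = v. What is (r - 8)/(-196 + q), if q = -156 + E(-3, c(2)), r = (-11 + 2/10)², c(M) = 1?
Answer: -2716/8775 ≈ -0.30952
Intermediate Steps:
r = 2916/25 (r = (-11 + 2*(⅒))² = (-11 + ⅕)² = (-54/5)² = 2916/25 ≈ 116.64)
q = -155 (q = -156 + 1 = -155)
(r - 8)/(-196 + q) = (2916/25 - 8)/(-196 - 155) = (2716/25)/(-351) = (2716/25)*(-1/351) = -2716/8775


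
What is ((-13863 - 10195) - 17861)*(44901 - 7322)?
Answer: -1575274101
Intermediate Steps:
((-13863 - 10195) - 17861)*(44901 - 7322) = (-24058 - 17861)*37579 = -41919*37579 = -1575274101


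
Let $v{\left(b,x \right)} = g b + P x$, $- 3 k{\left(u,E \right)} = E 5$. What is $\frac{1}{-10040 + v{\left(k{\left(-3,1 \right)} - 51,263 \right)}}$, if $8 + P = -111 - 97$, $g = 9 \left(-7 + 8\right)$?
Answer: $- \frac{1}{67322} \approx -1.4854 \cdot 10^{-5}$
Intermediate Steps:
$k{\left(u,E \right)} = - \frac{5 E}{3}$ ($k{\left(u,E \right)} = - \frac{E 5}{3} = - \frac{5 E}{3}$)
$g = 9$ ($g = 9 \cdot 1 = 9$)
$P = -216$ ($P = -8 - 208 = -216$)
$v{\left(b,x \right)} = - 216 x + 9 b$ ($v{\left(b,x \right)} = 9 b - 216 x = - 216 x + 9 b$)
$\frac{1}{-10040 + v{\left(k{\left(-3,1 \right)} - 51,263 \right)}} = \frac{1}{-10040 + \left(\left(-216\right) 263 + 9 \left(\left(- \frac{5}{3}\right) 1 - 51\right)\right)} = \frac{1}{-10040 - \left(56808 - 9 \left(- \frac{5}{3} - 51\right)\right)} = \frac{1}{-10040 + \left(-56808 + 9 \left(- \frac{158}{3}\right)\right)} = \frac{1}{-10040 - 57282} = \frac{1}{-67322} = - \frac{1}{67322}$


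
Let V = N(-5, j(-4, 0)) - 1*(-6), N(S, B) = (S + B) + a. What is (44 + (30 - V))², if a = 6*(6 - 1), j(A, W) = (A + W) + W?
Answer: 2209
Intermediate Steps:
j(A, W) = A + 2*W
a = 30 (a = 6*5 = 30)
N(S, B) = 30 + B + S (N(S, B) = (S + B) + 30 = (B + S) + 30 = 30 + B + S)
V = 27 (V = (30 + (-4 + 2*0) - 5) - 1*(-6) = (30 + (-4 + 0) - 5) + 6 = (30 - 4 - 5) + 6 = 21 + 6 = 27)
(44 + (30 - V))² = (44 + (30 - 1*27))² = (44 + (30 - 27))² = (44 + 3)² = 47² = 2209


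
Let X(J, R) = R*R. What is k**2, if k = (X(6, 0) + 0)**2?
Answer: 0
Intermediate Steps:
X(J, R) = R**2
k = 0 (k = (0**2 + 0)**2 = (0 + 0)**2 = 0**2 = 0)
k**2 = 0**2 = 0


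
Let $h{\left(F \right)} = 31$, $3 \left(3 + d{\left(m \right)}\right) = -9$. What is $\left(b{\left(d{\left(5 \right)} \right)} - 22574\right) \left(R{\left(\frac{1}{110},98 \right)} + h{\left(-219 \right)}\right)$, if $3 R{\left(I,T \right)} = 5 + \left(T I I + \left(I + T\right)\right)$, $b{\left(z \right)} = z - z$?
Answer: $- \frac{13385298448}{9075} \approx -1.475 \cdot 10^{6}$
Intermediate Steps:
$d{\left(m \right)} = -6$ ($d{\left(m \right)} = -3 + \frac{1}{3} \left(-9\right) = -3 - 3 = -6$)
$b{\left(z \right)} = 0$
$R{\left(I,T \right)} = \frac{5}{3} + \frac{I}{3} + \frac{T}{3} + \frac{T I^{2}}{3}$ ($R{\left(I,T \right)} = \frac{5 + \left(T I I + \left(I + T\right)\right)}{3} = \frac{5 + \left(I T I + \left(I + T\right)\right)}{3} = \frac{5 + \left(T I^{2} + \left(I + T\right)\right)}{3} = \frac{5 + \left(I + T + T I^{2}\right)}{3} = \frac{5 + I + T + T I^{2}}{3} = \frac{5}{3} + \frac{I}{3} + \frac{T}{3} + \frac{T I^{2}}{3}$)
$\left(b{\left(d{\left(5 \right)} \right)} - 22574\right) \left(R{\left(\frac{1}{110},98 \right)} + h{\left(-219 \right)}\right) = \left(0 - 22574\right) \left(\left(\frac{5}{3} + \frac{1}{3 \cdot 110} + \frac{1}{3} \cdot 98 + \frac{1}{3} \cdot 98 \left(\frac{1}{110}\right)^{2}\right) + 31\right) = - 22574 \left(\left(\frac{5}{3} + \frac{1}{3} \cdot \frac{1}{110} + \frac{98}{3} + \frac{1}{3} \cdot 98 \left(\frac{1}{110}\right)^{2}\right) + 31\right) = - 22574 \left(\left(\frac{5}{3} + \frac{1}{330} + \frac{98}{3} + \frac{1}{3} \cdot 98 \cdot \frac{1}{12100}\right) + 31\right) = - 22574 \left(\left(\frac{5}{3} + \frac{1}{330} + \frac{98}{3} + \frac{49}{18150}\right) + 31\right) = - 22574 \left(\frac{311627}{9075} + 31\right) = \left(-22574\right) \frac{592952}{9075} = - \frac{13385298448}{9075}$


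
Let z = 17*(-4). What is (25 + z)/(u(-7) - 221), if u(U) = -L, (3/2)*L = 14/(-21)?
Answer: 387/1985 ≈ 0.19496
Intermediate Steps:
z = -68
L = -4/9 (L = 2*(14/(-21))/3 = 2*(14*(-1/21))/3 = (⅔)*(-⅔) = -4/9 ≈ -0.44444)
u(U) = 4/9 (u(U) = -1*(-4/9) = 4/9)
(25 + z)/(u(-7) - 221) = (25 - 68)/(4/9 - 221) = -43/(-1985/9) = -43*(-9/1985) = 387/1985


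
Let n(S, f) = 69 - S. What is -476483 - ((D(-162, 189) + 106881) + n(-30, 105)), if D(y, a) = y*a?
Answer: -552845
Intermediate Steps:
D(y, a) = a*y
-476483 - ((D(-162, 189) + 106881) + n(-30, 105)) = -476483 - ((189*(-162) + 106881) + (69 - 1*(-30))) = -476483 - ((-30618 + 106881) + (69 + 30)) = -476483 - (76263 + 99) = -476483 - 1*76362 = -476483 - 76362 = -552845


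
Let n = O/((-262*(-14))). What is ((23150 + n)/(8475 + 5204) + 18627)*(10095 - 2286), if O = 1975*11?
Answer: 7298968351035321/50174572 ≈ 1.4547e+8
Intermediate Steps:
O = 21725
n = 21725/3668 (n = 21725/((-262*(-14))) = 21725/3668 ≈ 5.9228)
((23150 + n)/(8475 + 5204) + 18627)*(10095 - 2286) = ((23150 + 21725/3668)/(8475 + 5204) + 18627)*(10095 - 2286) = ((84935925/3668)/13679 + 18627)*7809 = ((84935925/3668)*(1/13679) + 18627)*7809 = (84935925/50174572 + 18627)*7809 = (934686688569/50174572)*7809 = 7298968351035321/50174572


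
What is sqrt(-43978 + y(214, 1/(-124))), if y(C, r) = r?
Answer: I*sqrt(169051463)/62 ≈ 209.71*I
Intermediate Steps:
sqrt(-43978 + y(214, 1/(-124))) = sqrt(-43978 + 1/(-124)) = sqrt(-43978 - 1/124) = sqrt(-5453273/124) = I*sqrt(169051463)/62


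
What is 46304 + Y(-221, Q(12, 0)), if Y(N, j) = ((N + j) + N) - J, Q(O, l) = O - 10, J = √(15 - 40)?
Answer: 45864 - 5*I ≈ 45864.0 - 5.0*I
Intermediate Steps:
J = 5*I (J = √(-25) = 5*I ≈ 5.0*I)
Q(O, l) = -10 + O
Y(N, j) = j - 5*I + 2*N (Y(N, j) = ((N + j) + N) - 5*I = (j + 2*N) - 5*I = j - 5*I + 2*N)
46304 + Y(-221, Q(12, 0)) = 46304 + ((-10 + 12) - 5*I + 2*(-221)) = 46304 + (2 - 5*I - 442) = 46304 + (-440 - 5*I) = 45864 - 5*I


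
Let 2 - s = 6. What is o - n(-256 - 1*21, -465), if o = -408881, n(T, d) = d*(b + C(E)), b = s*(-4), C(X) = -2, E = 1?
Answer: -402371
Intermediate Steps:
s = -4 (s = 2 - 1*6 = 2 - 6 = -4)
b = 16 (b = -4*(-4) = 16)
n(T, d) = 14*d (n(T, d) = d*(16 - 2) = d*14 = 14*d)
o - n(-256 - 1*21, -465) = -408881 - 14*(-465) = -408881 - 1*(-6510) = -408881 + 6510 = -402371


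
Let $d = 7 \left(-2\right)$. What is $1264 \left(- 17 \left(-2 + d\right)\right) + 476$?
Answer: $344284$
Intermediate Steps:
$d = -14$
$1264 \left(- 17 \left(-2 + d\right)\right) + 476 = 1264 \left(- 17 \left(-2 - 14\right)\right) + 476 = 1264 \left(\left(-17\right) \left(-16\right)\right) + 476 = 1264 \cdot 272 + 476 = 343808 + 476 = 344284$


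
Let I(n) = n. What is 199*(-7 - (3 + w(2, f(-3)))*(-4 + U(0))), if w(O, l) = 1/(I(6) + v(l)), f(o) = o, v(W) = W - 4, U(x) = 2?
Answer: -597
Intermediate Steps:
v(W) = -4 + W
w(O, l) = 1/(2 + l) (w(O, l) = 1/(6 + (-4 + l)) = 1/(2 + l))
199*(-7 - (3 + w(2, f(-3)))*(-4 + U(0))) = 199*(-7 - (3 + 1/(2 - 3))*(-4 + 2)) = 199*(-7 - (3 + 1/(-1))*(-2)) = 199*(-7 - (3 - 1)*(-2)) = 199*(-7 - 2*(-2)) = 199*(-7 - 1*(-4)) = 199*(-7 + 4) = 199*(-3) = -597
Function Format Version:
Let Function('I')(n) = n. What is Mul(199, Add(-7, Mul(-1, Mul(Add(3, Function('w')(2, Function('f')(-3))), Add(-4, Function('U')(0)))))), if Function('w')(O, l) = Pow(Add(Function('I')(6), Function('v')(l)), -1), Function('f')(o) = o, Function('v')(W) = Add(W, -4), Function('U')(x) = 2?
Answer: -597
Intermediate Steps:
Function('v')(W) = Add(-4, W)
Function('w')(O, l) = Pow(Add(2, l), -1) (Function('w')(O, l) = Pow(Add(6, Add(-4, l)), -1) = Pow(Add(2, l), -1))
Mul(199, Add(-7, Mul(-1, Mul(Add(3, Function('w')(2, Function('f')(-3))), Add(-4, Function('U')(0)))))) = Mul(199, Add(-7, Mul(-1, Mul(Add(3, Pow(Add(2, -3), -1)), Add(-4, 2))))) = Mul(199, Add(-7, Mul(-1, Mul(Add(3, Pow(-1, -1)), -2)))) = Mul(199, Add(-7, Mul(-1, Mul(Add(3, -1), -2)))) = Mul(199, Add(-7, Mul(-1, Mul(2, -2)))) = Mul(199, Add(-7, Mul(-1, -4))) = Mul(199, Add(-7, 4)) = Mul(199, -3) = -597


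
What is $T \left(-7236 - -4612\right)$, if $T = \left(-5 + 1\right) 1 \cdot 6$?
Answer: $62976$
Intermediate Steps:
$T = -24$ ($T = \left(-4\right) 1 \cdot 6 = \left(-4\right) 6 = -24$)
$T \left(-7236 - -4612\right) = - 24 \left(-7236 - -4612\right) = - 24 \left(-7236 + 4612\right) = \left(-24\right) \left(-2624\right) = 62976$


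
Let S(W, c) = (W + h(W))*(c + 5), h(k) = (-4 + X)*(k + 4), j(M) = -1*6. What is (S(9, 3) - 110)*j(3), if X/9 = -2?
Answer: 13956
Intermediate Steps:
X = -18 (X = 9*(-2) = -18)
j(M) = -6
h(k) = -88 - 22*k (h(k) = (-4 - 18)*(k + 4) = -22*(4 + k) = -88 - 22*k)
S(W, c) = (-88 - 21*W)*(5 + c) (S(W, c) = (W + (-88 - 22*W))*(c + 5) = (-88 - 21*W)*(5 + c))
(S(9, 3) - 110)*j(3) = ((-440 - 105*9 + 9*3 - 22*3*(4 + 9)) - 110)*(-6) = ((-440 - 945 + 27 - 22*3*13) - 110)*(-6) = ((-440 - 945 + 27 - 858) - 110)*(-6) = (-2216 - 110)*(-6) = -2326*(-6) = 13956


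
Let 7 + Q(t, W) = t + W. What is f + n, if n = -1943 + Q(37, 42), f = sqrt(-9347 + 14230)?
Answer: -1871 + sqrt(4883) ≈ -1801.1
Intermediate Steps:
f = sqrt(4883) ≈ 69.878
Q(t, W) = -7 + W + t (Q(t, W) = -7 + (t + W) = -7 + (W + t) = -7 + W + t)
n = -1871 (n = -1943 + (-7 + 42 + 37) = -1943 + 72 = -1871)
f + n = sqrt(4883) - 1871 = -1871 + sqrt(4883)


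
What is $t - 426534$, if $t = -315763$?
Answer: $-742297$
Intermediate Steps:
$t - 426534 = -315763 - 426534 = -742297$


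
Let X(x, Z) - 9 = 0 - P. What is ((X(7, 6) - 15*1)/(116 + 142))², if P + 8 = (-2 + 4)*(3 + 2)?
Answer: 16/16641 ≈ 0.00096148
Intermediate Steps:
P = 2 (P = -8 + (-2 + 4)*(3 + 2) = -8 + 2*5 = -8 + 10 = 2)
X(x, Z) = 7 (X(x, Z) = 9 + (0 - 1*2) = 9 + (0 - 2) = 9 - 2 = 7)
((X(7, 6) - 15*1)/(116 + 142))² = ((7 - 15*1)/(116 + 142))² = ((7 - 15)/258)² = (-8*1/258)² = (-4/129)² = 16/16641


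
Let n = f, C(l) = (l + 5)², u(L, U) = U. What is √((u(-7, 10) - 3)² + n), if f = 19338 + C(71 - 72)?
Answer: √19403 ≈ 139.29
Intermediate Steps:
C(l) = (5 + l)²
f = 19354 (f = 19338 + (5 + (71 - 72))² = 19338 + (5 - 1)² = 19338 + 4² = 19338 + 16 = 19354)
n = 19354
√((u(-7, 10) - 3)² + n) = √((10 - 3)² + 19354) = √(7² + 19354) = √(49 + 19354) = √19403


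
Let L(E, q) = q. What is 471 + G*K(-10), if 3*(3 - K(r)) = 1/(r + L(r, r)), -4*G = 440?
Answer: 835/6 ≈ 139.17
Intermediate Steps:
G = -110 (G = -¼*440 = -110)
K(r) = 3 - 1/(6*r) (K(r) = 3 - 1/(3*(r + r)) = 3 - 1/(2*r)/3 = 3 - 1/(6*r))
471 + G*K(-10) = 471 - 110*(3 - ⅙/(-10)) = 471 - 110*(3 - ⅙*(-⅒)) = 471 - 110*(3 + 1/60) = 471 - 110*181/60 = 471 - 1991/6 = 835/6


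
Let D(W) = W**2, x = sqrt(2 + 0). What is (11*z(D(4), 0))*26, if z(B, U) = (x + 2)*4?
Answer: 2288 + 1144*sqrt(2) ≈ 3905.9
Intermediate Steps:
x = sqrt(2) ≈ 1.4142
z(B, U) = 8 + 4*sqrt(2) (z(B, U) = (sqrt(2) + 2)*4 = (2 + sqrt(2))*4 = 8 + 4*sqrt(2))
(11*z(D(4), 0))*26 = (11*(8 + 4*sqrt(2)))*26 = (88 + 44*sqrt(2))*26 = 2288 + 1144*sqrt(2)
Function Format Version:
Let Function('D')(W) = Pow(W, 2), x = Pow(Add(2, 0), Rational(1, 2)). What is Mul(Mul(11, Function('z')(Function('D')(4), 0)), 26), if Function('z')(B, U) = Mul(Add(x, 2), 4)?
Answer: Add(2288, Mul(1144, Pow(2, Rational(1, 2)))) ≈ 3905.9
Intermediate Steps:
x = Pow(2, Rational(1, 2)) ≈ 1.4142
Function('z')(B, U) = Add(8, Mul(4, Pow(2, Rational(1, 2)))) (Function('z')(B, U) = Mul(Add(Pow(2, Rational(1, 2)), 2), 4) = Mul(Add(2, Pow(2, Rational(1, 2))), 4) = Add(8, Mul(4, Pow(2, Rational(1, 2)))))
Mul(Mul(11, Function('z')(Function('D')(4), 0)), 26) = Mul(Mul(11, Add(8, Mul(4, Pow(2, Rational(1, 2))))), 26) = Mul(Add(88, Mul(44, Pow(2, Rational(1, 2)))), 26) = Add(2288, Mul(1144, Pow(2, Rational(1, 2))))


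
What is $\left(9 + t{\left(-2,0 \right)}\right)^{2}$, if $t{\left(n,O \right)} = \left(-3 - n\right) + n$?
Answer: $36$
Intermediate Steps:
$t{\left(n,O \right)} = -3$
$\left(9 + t{\left(-2,0 \right)}\right)^{2} = \left(9 - 3\right)^{2} = 6^{2} = 36$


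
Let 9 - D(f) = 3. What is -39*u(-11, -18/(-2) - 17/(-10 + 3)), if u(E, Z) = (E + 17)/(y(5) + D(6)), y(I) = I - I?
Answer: -39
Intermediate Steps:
D(f) = 6 (D(f) = 9 - 1*3 = 9 - 3 = 6)
y(I) = 0
u(E, Z) = 17/6 + E/6 (u(E, Z) = (E + 17)/(0 + 6) = (17 + E)/6 = (17 + E)*(⅙) = 17/6 + E/6)
-39*u(-11, -18/(-2) - 17/(-10 + 3)) = -39*(17/6 + (⅙)*(-11)) = -39*(17/6 - 11/6) = -39*1 = -39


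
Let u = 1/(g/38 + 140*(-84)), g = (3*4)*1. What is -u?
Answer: 19/223434 ≈ 8.5036e-5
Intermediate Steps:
g = 12 (g = 12*1 = 12)
u = -19/223434 (u = 1/(12/38 + 140*(-84)) = 1/(12*(1/38) - 11760) = 1/(6/19 - 11760) = 1/(-223434/19) = -19/223434 ≈ -8.5036e-5)
-u = -1*(-19/223434) = 19/223434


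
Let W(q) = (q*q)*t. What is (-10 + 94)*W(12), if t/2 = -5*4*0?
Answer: 0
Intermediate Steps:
t = 0 (t = 2*(-5*4*0) = 2*(-20*0) = 2*0 = 0)
W(q) = 0 (W(q) = (q*q)*0 = q²*0 = 0)
(-10 + 94)*W(12) = (-10 + 94)*0 = 84*0 = 0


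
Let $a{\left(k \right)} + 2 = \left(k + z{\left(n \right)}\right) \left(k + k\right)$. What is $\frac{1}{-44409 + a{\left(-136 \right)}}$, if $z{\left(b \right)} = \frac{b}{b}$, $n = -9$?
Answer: $- \frac{1}{7691} \approx -0.00013002$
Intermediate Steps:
$z{\left(b \right)} = 1$
$a{\left(k \right)} = -2 + 2 k \left(1 + k\right)$ ($a{\left(k \right)} = -2 + \left(k + 1\right) \left(k + k\right) = -2 + \left(1 + k\right) 2 k = -2 + 2 k \left(1 + k\right)$)
$\frac{1}{-44409 + a{\left(-136 \right)}} = \frac{1}{-44409 + \left(-2 + 2 \left(-136\right) + 2 \left(-136\right)^{2}\right)} = \frac{1}{-44409 - -36718} = \frac{1}{-44409 + 36718} = \frac{1}{-7691} = - \frac{1}{7691}$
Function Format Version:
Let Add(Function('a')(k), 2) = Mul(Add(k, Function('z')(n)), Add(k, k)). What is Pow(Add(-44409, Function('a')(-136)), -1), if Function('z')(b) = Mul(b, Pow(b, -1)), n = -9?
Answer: Rational(-1, 7691) ≈ -0.00013002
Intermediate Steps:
Function('z')(b) = 1
Function('a')(k) = Add(-2, Mul(2, k, Add(1, k))) (Function('a')(k) = Add(-2, Mul(Add(k, 1), Add(k, k))) = Add(-2, Mul(Add(1, k), Mul(2, k))) = Add(-2, Mul(2, k, Add(1, k))))
Pow(Add(-44409, Function('a')(-136)), -1) = Pow(Add(-44409, Add(-2, Mul(2, -136), Mul(2, Pow(-136, 2)))), -1) = Pow(Add(-44409, Add(-2, -272, Mul(2, 18496))), -1) = Pow(Add(-44409, Add(-2, -272, 36992)), -1) = Pow(Add(-44409, 36718), -1) = Pow(-7691, -1) = Rational(-1, 7691)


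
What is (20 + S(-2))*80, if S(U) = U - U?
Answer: 1600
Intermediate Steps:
S(U) = 0
(20 + S(-2))*80 = (20 + 0)*80 = 20*80 = 1600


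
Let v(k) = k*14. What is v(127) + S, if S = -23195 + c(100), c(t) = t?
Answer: -21317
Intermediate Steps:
v(k) = 14*k
S = -23095 (S = -23195 + 100 = -23095)
v(127) + S = 14*127 - 23095 = 1778 - 23095 = -21317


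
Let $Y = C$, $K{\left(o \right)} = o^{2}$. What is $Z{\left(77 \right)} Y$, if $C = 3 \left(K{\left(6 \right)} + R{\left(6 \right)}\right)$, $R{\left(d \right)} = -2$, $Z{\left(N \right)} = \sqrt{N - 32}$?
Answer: $306 \sqrt{5} \approx 684.24$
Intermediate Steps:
$Z{\left(N \right)} = \sqrt{-32 + N}$
$C = 102$ ($C = 3 \left(6^{2} - 2\right) = 3 \left(36 - 2\right) = 3 \cdot 34 = 102$)
$Y = 102$
$Z{\left(77 \right)} Y = \sqrt{-32 + 77} \cdot 102 = \sqrt{45} \cdot 102 = 3 \sqrt{5} \cdot 102 = 306 \sqrt{5}$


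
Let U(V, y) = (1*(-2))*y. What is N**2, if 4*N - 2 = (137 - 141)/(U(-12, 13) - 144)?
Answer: 1849/7225 ≈ 0.25592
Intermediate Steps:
U(V, y) = -2*y
N = 43/85 (N = 1/2 + ((137 - 141)/(-2*13 - 144))/4 = 1/2 + (-4/(-26 - 144))/4 = 1/2 + (-4/(-170))/4 = 1/2 + (-4*(-1/170))/4 = 1/2 + (1/4)*(2/85) = 1/2 + 1/170 = 43/85 ≈ 0.50588)
N**2 = (43/85)**2 = 1849/7225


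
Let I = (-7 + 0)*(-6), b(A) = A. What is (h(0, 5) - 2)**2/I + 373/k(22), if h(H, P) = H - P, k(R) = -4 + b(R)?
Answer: 197/9 ≈ 21.889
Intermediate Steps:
k(R) = -4 + R
I = 42 (I = -7*(-6) = 42)
(h(0, 5) - 2)**2/I + 373/k(22) = ((0 - 1*5) - 2)**2/42 + 373/(-4 + 22) = ((0 - 5) - 2)**2*(1/42) + 373/18 = (-5 - 2)**2*(1/42) + 373*(1/18) = (-7)**2*(1/42) + 373/18 = 49*(1/42) + 373/18 = 7/6 + 373/18 = 197/9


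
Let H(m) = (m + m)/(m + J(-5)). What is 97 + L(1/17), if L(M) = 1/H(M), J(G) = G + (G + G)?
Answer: -30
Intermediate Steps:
J(G) = 3*G (J(G) = G + 2*G = 3*G)
H(m) = 2*m/(-15 + m) (H(m) = (m + m)/(m + 3*(-5)) = (2*m)/(m - 15) = (2*m)/(-15 + m) = 2*m/(-15 + m))
L(M) = (-15 + M)/(2*M) (L(M) = 1/(2*M/(-15 + M)) = (-15 + M)/(2*M))
97 + L(1/17) = 97 + (-15 + 1/17)/(2*(1/17)) = 97 + (½)*17*(-254/17) = 97 - 127 = -30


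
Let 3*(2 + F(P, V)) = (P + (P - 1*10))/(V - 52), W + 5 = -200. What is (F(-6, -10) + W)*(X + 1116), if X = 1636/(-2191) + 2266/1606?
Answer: -1145438219640/4958233 ≈ -2.3102e+5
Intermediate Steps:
W = -205 (W = -5 - 200 = -205)
F(P, V) = -2 + (-10 + 2*P)/(3*(-52 + V)) (F(P, V) = -2 + ((P + (P - 1*10))/(V - 52))/3 = -2 + ((P + (P - 10))/(-52 + V))/3 = -2 + ((P + (-10 + P))/(-52 + V))/3 = -2 + ((-10 + 2*P)/(-52 + V))/3 = -2 + (-10 + 2*P)/(3*(-52 + V)))
X = 106245/159943 (X = 1636*(-1/2191) + 2266*(1/1606) = -1636/2191 + 103/73 = 106245/159943 ≈ 0.66427)
(F(-6, -10) + W)*(X + 1116) = (2*(151 - 6 - 3*(-10))/(3*(-52 - 10)) - 205)*(106245/159943 + 1116) = ((⅔)*(151 - 6 + 30)/(-62) - 205)*(178602633/159943) = ((⅔)*(-1/62)*175 - 205)*(178602633/159943) = (-175/93 - 205)*(178602633/159943) = -19240/93*178602633/159943 = -1145438219640/4958233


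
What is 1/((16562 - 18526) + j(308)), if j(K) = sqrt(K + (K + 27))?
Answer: -1964/3856653 - sqrt(643)/3856653 ≈ -0.00051583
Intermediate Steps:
j(K) = sqrt(27 + 2*K) (j(K) = sqrt(K + (27 + K)) = sqrt(27 + 2*K))
1/((16562 - 18526) + j(308)) = 1/((16562 - 18526) + sqrt(27 + 2*308)) = 1/(-1964 + sqrt(27 + 616)) = 1/(-1964 + sqrt(643))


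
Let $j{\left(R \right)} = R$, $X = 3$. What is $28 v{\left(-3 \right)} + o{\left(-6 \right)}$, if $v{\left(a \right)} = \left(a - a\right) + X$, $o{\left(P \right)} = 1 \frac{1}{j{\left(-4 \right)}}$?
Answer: $\frac{335}{4} \approx 83.75$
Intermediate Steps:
$o{\left(P \right)} = - \frac{1}{4}$ ($o{\left(P \right)} = 1 \frac{1}{-4} = 1 \left(- \frac{1}{4}\right) = - \frac{1}{4}$)
$v{\left(a \right)} = 3$ ($v{\left(a \right)} = \left(a - a\right) + 3 = 0 + 3 = 3$)
$28 v{\left(-3 \right)} + o{\left(-6 \right)} = 28 \cdot 3 - \frac{1}{4} = 84 - \frac{1}{4} = \frac{335}{4}$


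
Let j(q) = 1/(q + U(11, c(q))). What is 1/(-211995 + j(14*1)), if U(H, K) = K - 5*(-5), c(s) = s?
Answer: -53/11235734 ≈ -4.7171e-6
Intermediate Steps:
U(H, K) = 25 + K (U(H, K) = K + 25 = 25 + K)
j(q) = 1/(25 + 2*q) (j(q) = 1/(q + (25 + q)) = 1/(25 + 2*q))
1/(-211995 + j(14*1)) = 1/(-211995 + 1/(25 + 2*(14*1))) = 1/(-211995 + 1/(25 + 2*14)) = 1/(-211995 + 1/(25 + 28)) = 1/(-211995 + 1/53) = 1/(-11235734/53) = -53/11235734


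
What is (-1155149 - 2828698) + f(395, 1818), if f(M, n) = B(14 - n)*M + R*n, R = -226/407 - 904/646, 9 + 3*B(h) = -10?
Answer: -1573549616954/394383 ≈ -3.9899e+6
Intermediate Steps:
B(h) = -19/3 (B(h) = -3 + (⅓)*(-10) = -3 - 10/3 = -19/3)
R = -256962/131461 (R = -226*1/407 - 904*1/646 = -226/407 - 452/323 = -256962/131461 ≈ -1.9547)
f(M, n) = -256962*n/131461 - 19*M/3 (f(M, n) = -19*M/3 - 256962*n/131461 = -256962*n/131461 - 19*M/3)
(-1155149 - 2828698) + f(395, 1818) = (-1155149 - 2828698) + (-256962/131461*1818 - 19/3*395) = -3983847 + (-467156916/131461 - 7505/3) = -3983847 - 2388085553/394383 = -1573549616954/394383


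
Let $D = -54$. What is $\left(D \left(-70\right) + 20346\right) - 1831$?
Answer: $22295$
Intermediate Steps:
$\left(D \left(-70\right) + 20346\right) - 1831 = \left(\left(-54\right) \left(-70\right) + 20346\right) - 1831 = \left(3780 + 20346\right) - 1831 = 24126 - 1831 = 22295$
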